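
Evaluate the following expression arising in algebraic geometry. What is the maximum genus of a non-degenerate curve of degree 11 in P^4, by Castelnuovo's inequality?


Castelnuovo's bound: write d - 1 = m(r-1) + epsilon with 0 <= epsilon < r-1.
d - 1 = 11 - 1 = 10
r - 1 = 4 - 1 = 3
10 = 3*3 + 1, so m = 3, epsilon = 1
pi(d, r) = m(m-1)(r-1)/2 + m*epsilon
= 3*2*3/2 + 3*1
= 18/2 + 3
= 9 + 3 = 12

12


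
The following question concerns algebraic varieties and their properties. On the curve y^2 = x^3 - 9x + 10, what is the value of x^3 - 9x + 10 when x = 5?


Compute x^3 - 9x + 10 at x = 5:
x^3 = 5^3 = 125
(-9)*x = (-9)*5 = -45
Sum: 125 - 45 + 10 = 90

90


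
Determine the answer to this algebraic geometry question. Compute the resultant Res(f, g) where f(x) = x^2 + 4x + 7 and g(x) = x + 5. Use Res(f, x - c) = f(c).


For Res(f, x - c), we evaluate f at x = c.
f(-5) = (-5)^2 + 4*(-5) + 7
= 25 - 20 + 7
= 5 + 7 = 12
Res(f, g) = 12

12


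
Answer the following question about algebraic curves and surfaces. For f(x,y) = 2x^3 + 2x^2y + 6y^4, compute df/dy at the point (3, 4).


df/dy = 2*x^2 + 4*6*y^3
At (3,4): 2*3^2 + 4*6*4^3
= 18 + 1536
= 1554

1554


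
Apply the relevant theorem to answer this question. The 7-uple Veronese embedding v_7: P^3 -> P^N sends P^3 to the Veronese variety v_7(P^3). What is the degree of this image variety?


The Veronese variety v_7(P^3) has degree d^r.
d^r = 7^3 = 343

343


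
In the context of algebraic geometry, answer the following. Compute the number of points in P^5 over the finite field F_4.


P^5(F_4) has (q^(n+1) - 1)/(q - 1) points.
= 4^5 + 4^4 + 4^3 + 4^2 + 4^1 + 4^0
= 1024 + 256 + 64 + 16 + 4 + 1
= 1365

1365


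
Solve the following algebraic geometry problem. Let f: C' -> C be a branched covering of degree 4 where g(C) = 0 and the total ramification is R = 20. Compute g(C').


Riemann-Hurwitz formula: 2g' - 2 = d(2g - 2) + R
Given: d = 4, g = 0, R = 20
2g' - 2 = 4*(2*0 - 2) + 20
2g' - 2 = 4*(-2) + 20
2g' - 2 = -8 + 20 = 12
2g' = 14
g' = 7

7


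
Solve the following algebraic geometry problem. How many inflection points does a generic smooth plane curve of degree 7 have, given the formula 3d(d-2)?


For a general smooth plane curve C of degree d, the inflection points are
the intersection of C with its Hessian curve, which has degree 3(d-2).
By Bezout, the total intersection number is d * 3(d-2) = 7 * 15 = 105.
For a general curve every flex is ordinary, so each contributes
multiplicity 1 to C·Hess(C), and the number of distinct inflection
points is 3d(d-2).
Inflection points = 3*7*(7-2) = 3*7*5 = 105

105


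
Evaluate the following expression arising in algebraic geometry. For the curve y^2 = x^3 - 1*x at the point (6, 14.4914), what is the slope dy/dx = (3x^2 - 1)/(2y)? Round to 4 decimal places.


Using implicit differentiation of y^2 = x^3 - 1*x:
2y * dy/dx = 3x^2 - 1
dy/dx = (3x^2 - 1)/(2y)
Numerator: 3*6^2 - 1 = 107
Denominator: 2*14.4914 = 28.9828
dy/dx = 107/28.9828 = 3.6918

3.6918


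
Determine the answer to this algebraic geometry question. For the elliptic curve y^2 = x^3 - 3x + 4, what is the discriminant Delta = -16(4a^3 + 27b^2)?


Compute each component:
4a^3 = 4*(-3)^3 = 4*(-27) = -108
27b^2 = 27*4^2 = 27*16 = 432
4a^3 + 27b^2 = -108 + 432 = 324
Delta = -16*324 = -5184

-5184


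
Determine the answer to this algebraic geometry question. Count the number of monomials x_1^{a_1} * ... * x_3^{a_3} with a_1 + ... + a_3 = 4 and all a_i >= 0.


The number of degree-4 monomials in 3 variables is C(d+n-1, n-1).
= C(4+3-1, 3-1) = C(6, 2)
= 15

15


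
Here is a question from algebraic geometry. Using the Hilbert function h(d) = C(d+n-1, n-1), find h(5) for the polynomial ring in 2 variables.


The Hilbert function for the polynomial ring in 2 variables is:
h(d) = C(d+n-1, n-1)
h(5) = C(5+2-1, 2-1) = C(6, 1)
= 6! / (1! * 5!)
= 6

6


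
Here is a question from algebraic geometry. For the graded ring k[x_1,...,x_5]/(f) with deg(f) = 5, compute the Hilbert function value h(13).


For R = k[x_1,...,x_n]/(f) with f homogeneous of degree e:
The Hilbert series is (1 - t^e)/(1 - t)^n.
So h(d) = C(d+n-1, n-1) - C(d-e+n-1, n-1) for d >= e.
With n=5, e=5, d=13:
C(13+5-1, 5-1) = C(17, 4) = 2380
C(13-5+5-1, 5-1) = C(12, 4) = 495
h(13) = 2380 - 495 = 1885

1885


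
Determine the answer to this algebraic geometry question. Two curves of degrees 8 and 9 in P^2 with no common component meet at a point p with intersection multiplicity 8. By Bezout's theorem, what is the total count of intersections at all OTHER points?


By Bezout's theorem, the total intersection number is d1 * d2.
Total = 8 * 9 = 72
Intersection multiplicity at p = 8
Remaining intersections = 72 - 8 = 64

64


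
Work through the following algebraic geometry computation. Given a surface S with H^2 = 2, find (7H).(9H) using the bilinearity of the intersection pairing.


Using bilinearity of the intersection pairing on a surface S:
(aH).(bH) = ab * (H.H)
We have H^2 = 2.
D.E = (7H).(9H) = 7*9*2
= 63*2
= 126

126


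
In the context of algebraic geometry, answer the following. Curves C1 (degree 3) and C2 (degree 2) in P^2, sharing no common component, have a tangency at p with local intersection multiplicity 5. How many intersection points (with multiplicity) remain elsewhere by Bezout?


By Bezout's theorem, the total intersection number is d1 * d2.
Total = 3 * 2 = 6
Intersection multiplicity at p = 5
Remaining intersections = 6 - 5 = 1

1


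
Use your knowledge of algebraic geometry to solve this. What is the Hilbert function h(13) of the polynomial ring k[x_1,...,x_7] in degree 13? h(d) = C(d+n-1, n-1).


The Hilbert function for the polynomial ring in 7 variables is:
h(d) = C(d+n-1, n-1)
h(13) = C(13+7-1, 7-1) = C(19, 6)
= 19! / (6! * 13!)
= 27132

27132


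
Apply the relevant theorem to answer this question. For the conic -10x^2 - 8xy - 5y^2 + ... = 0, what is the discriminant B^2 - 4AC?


The discriminant of a conic Ax^2 + Bxy + Cy^2 + ... = 0 is B^2 - 4AC.
B^2 = (-8)^2 = 64
4AC = 4*(-10)*(-5) = 200
Discriminant = 64 - 200 = -136

-136


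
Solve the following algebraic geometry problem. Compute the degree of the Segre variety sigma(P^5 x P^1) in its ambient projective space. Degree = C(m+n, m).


The degree of the Segre variety P^5 x P^1 is C(m+n, m).
= C(6, 5)
= 6

6


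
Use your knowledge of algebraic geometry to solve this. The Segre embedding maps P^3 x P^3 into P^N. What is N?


The Segre embedding maps P^m x P^n into P^N via
all products of coordinates from each factor.
N = (m+1)(n+1) - 1
N = (3+1)(3+1) - 1
N = 4*4 - 1
N = 16 - 1 = 15

15


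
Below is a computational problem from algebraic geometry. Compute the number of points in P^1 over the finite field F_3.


P^1(F_3) has (q^(n+1) - 1)/(q - 1) points.
= 3^1 + 3^0
= 3 + 1
= 4

4


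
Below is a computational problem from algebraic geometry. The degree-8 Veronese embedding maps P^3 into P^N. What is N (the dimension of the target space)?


The Veronese embedding v_d: P^n -> P^N maps each point to all
degree-d monomials in n+1 homogeneous coordinates.
N = C(n+d, d) - 1
N = C(3+8, 8) - 1
N = C(11, 8) - 1
C(11, 8) = 165
N = 165 - 1 = 164

164


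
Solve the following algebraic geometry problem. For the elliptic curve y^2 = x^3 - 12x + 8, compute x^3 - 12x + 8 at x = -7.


Compute x^3 - 12x + 8 at x = -7:
x^3 = (-7)^3 = -343
(-12)*x = (-12)*(-7) = 84
Sum: -343 + 84 + 8 = -251

-251


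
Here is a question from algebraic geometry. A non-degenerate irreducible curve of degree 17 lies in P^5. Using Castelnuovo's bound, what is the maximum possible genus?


Castelnuovo's bound: write d - 1 = m(r-1) + epsilon with 0 <= epsilon < r-1.
d - 1 = 17 - 1 = 16
r - 1 = 5 - 1 = 4
16 = 4*4 + 0, so m = 4, epsilon = 0
pi(d, r) = m(m-1)(r-1)/2 + m*epsilon
= 4*3*4/2 + 4*0
= 48/2 + 0
= 24 + 0 = 24

24


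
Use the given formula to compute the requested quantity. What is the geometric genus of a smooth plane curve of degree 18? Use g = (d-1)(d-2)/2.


Using the genus formula for smooth plane curves:
g = (d-1)(d-2)/2
g = (18-1)(18-2)/2
g = 17*16/2
g = 272/2 = 136

136


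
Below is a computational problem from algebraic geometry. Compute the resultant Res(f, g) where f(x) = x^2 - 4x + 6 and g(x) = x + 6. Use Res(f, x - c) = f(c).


For Res(f, x - c), we evaluate f at x = c.
f(-6) = (-6)^2 - 4*(-6) + 6
= 36 + 24 + 6
= 60 + 6 = 66
Res(f, g) = 66

66


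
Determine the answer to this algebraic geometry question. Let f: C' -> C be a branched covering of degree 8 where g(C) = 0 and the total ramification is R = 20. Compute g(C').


Riemann-Hurwitz formula: 2g' - 2 = d(2g - 2) + R
Given: d = 8, g = 0, R = 20
2g' - 2 = 8*(2*0 - 2) + 20
2g' - 2 = 8*(-2) + 20
2g' - 2 = -16 + 20 = 4
2g' = 6
g' = 3

3


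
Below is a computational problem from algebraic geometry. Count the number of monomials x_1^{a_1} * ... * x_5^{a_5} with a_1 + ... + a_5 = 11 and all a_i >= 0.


The number of degree-11 monomials in 5 variables is C(d+n-1, n-1).
= C(11+5-1, 5-1) = C(15, 4)
= 1365

1365


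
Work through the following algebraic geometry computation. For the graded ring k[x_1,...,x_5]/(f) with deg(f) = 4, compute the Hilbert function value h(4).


For R = k[x_1,...,x_n]/(f) with f homogeneous of degree e:
The Hilbert series is (1 - t^e)/(1 - t)^n.
So h(d) = C(d+n-1, n-1) - C(d-e+n-1, n-1) for d >= e.
With n=5, e=4, d=4:
C(4+5-1, 5-1) = C(8, 4) = 70
C(4-4+5-1, 5-1) = C(4, 4) = 1
h(4) = 70 - 1 = 69

69


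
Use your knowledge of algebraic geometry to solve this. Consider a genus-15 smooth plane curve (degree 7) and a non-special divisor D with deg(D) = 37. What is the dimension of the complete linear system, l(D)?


First, compute the genus of a smooth plane curve of degree 7:
g = (d-1)(d-2)/2 = (7-1)(7-2)/2 = 15
For a non-special divisor D (i.e., h^1(D) = 0), Riemann-Roch gives:
l(D) = deg(D) - g + 1
Since deg(D) = 37 >= 2g - 1 = 29, D is non-special.
l(D) = 37 - 15 + 1 = 23

23


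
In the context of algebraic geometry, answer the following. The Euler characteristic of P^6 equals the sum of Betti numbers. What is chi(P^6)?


The complex projective space P^6 has one cell in each even real dimension 0, 2, ..., 12.
The cohomology groups are H^{2k}(P^6) = Z for k = 0,...,6, and 0 otherwise.
Euler characteristic = sum of Betti numbers = 1 per even-dimensional cohomology group.
chi(P^6) = 6 + 1 = 7

7


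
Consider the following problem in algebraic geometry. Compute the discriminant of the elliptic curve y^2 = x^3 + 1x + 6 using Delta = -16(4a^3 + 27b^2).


Compute each component:
4a^3 = 4*1^3 = 4*1 = 4
27b^2 = 27*6^2 = 27*36 = 972
4a^3 + 27b^2 = 4 + 972 = 976
Delta = -16*976 = -15616

-15616


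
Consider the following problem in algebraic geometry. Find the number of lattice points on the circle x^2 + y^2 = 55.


Systematically check integer values of x where x^2 <= 55.
For each valid x, check if 55 - x^2 is a perfect square.
Total integer solutions found: 0

0


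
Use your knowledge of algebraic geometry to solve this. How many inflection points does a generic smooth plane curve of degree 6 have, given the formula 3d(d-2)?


For a general smooth plane curve C of degree d, the inflection points are
the intersection of C with its Hessian curve, which has degree 3(d-2).
By Bezout, the total intersection number is d * 3(d-2) = 6 * 12 = 72.
For a general curve every flex is ordinary, so each contributes
multiplicity 1 to C·Hess(C), and the number of distinct inflection
points is 3d(d-2).
Inflection points = 3*6*(6-2) = 3*6*4 = 72

72


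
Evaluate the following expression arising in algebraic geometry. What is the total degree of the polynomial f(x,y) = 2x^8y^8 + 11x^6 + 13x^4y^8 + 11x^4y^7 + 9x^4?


Examine each term for its total degree (sum of exponents).
  Term '2x^8y^8' has total degree 8+8 = 16.
  Term '11x^6' has total degree 6+0 = 6.
  Term '13x^4y^8' has total degree 4+8 = 12.
  Term '11x^4y^7' has total degree 4+7 = 11.
  Term '9x^4' has total degree 4+0 = 4.
The maximum total degree among all terms is 16.

16


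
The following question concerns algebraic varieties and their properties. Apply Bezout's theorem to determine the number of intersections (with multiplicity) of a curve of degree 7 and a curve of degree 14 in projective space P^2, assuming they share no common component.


Bezout's theorem states the intersection count equals the product of degrees.
Intersection count = 7 * 14 = 98

98


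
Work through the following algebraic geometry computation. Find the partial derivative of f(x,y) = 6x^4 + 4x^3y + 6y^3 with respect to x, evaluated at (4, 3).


df/dx = 4*6*x^3 + 3*4*x^2*y
At (4,3): 4*6*4^3 + 3*4*4^2*3
= 1536 + 576
= 2112

2112


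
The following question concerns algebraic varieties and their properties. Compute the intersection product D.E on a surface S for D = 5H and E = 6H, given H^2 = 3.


Using bilinearity of the intersection pairing on a surface S:
(aH).(bH) = ab * (H.H)
We have H^2 = 3.
D.E = (5H).(6H) = 5*6*3
= 30*3
= 90

90


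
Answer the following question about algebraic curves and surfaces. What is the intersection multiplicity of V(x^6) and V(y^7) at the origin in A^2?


The intersection multiplicity of V(x^a) and V(y^b) at the origin is:
I(O; V(x^6), V(y^7)) = dim_k(k[x,y]/(x^6, y^7))
A basis for k[x,y]/(x^6, y^7) is the set of monomials x^i * y^j
where 0 <= i < 6 and 0 <= j < 7.
The number of such monomials is 6 * 7 = 42

42


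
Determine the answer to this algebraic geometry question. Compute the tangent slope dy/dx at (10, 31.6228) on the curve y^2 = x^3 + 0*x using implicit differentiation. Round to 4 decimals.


Using implicit differentiation of y^2 = x^3 + 0*x:
2y * dy/dx = 3x^2 + 0
dy/dx = (3x^2 + 0)/(2y)
Numerator: 3*10^2 + 0 = 300
Denominator: 2*31.6228 = 63.2456
dy/dx = 300/63.2456 = 4.7434

4.7434


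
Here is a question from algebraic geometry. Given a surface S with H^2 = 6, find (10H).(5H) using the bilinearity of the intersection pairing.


Using bilinearity of the intersection pairing on a surface S:
(aH).(bH) = ab * (H.H)
We have H^2 = 6.
D.E = (10H).(5H) = 10*5*6
= 50*6
= 300

300


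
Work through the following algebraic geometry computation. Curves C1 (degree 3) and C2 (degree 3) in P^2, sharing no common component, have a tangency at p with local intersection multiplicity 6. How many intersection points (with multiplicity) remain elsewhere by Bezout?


By Bezout's theorem, the total intersection number is d1 * d2.
Total = 3 * 3 = 9
Intersection multiplicity at p = 6
Remaining intersections = 9 - 6 = 3

3


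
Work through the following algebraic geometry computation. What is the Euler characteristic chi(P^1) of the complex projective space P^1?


The complex projective space P^1 has one cell in each even real dimension 0, 2, ..., 2.
The cohomology groups are H^{2k}(P^1) = Z for k = 0,...,1, and 0 otherwise.
Euler characteristic = sum of Betti numbers = 1 per even-dimensional cohomology group.
chi(P^1) = 1 + 1 = 2

2


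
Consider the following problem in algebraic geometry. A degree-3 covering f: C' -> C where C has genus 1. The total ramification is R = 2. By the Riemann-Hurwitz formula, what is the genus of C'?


Riemann-Hurwitz formula: 2g' - 2 = d(2g - 2) + R
Given: d = 3, g = 1, R = 2
2g' - 2 = 3*(2*1 - 2) + 2
2g' - 2 = 3*0 + 2
2g' - 2 = 0 + 2 = 2
2g' = 4
g' = 2

2


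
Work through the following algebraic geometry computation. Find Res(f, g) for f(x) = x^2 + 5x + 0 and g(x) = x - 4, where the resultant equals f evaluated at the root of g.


For Res(f, x - c), we evaluate f at x = c.
f(4) = 4^2 + 5*4 + 0
= 16 + 20 + 0
= 36 + 0 = 36
Res(f, g) = 36

36


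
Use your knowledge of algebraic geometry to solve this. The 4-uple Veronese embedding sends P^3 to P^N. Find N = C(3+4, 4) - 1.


The Veronese embedding v_d: P^n -> P^N maps each point to all
degree-d monomials in n+1 homogeneous coordinates.
N = C(n+d, d) - 1
N = C(3+4, 4) - 1
N = C(7, 4) - 1
C(7, 4) = 35
N = 35 - 1 = 34

34


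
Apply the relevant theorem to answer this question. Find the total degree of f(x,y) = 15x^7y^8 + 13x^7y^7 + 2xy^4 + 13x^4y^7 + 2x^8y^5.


Examine each term for its total degree (sum of exponents).
  Term '15x^7y^8' has total degree 7+8 = 15.
  Term '13x^7y^7' has total degree 7+7 = 14.
  Term '2xy^4' has total degree 1+4 = 5.
  Term '13x^4y^7' has total degree 4+7 = 11.
  Term '2x^8y^5' has total degree 8+5 = 13.
The maximum total degree among all terms is 15.

15


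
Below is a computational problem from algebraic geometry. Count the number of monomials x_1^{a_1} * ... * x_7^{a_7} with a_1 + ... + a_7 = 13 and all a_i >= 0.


The number of degree-13 monomials in 7 variables is C(d+n-1, n-1).
= C(13+7-1, 7-1) = C(19, 6)
= 27132

27132


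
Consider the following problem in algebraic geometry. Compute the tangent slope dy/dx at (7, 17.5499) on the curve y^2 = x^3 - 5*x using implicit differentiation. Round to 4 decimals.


Using implicit differentiation of y^2 = x^3 - 5*x:
2y * dy/dx = 3x^2 - 5
dy/dx = (3x^2 - 5)/(2y)
Numerator: 3*7^2 - 5 = 142
Denominator: 2*17.5499 = 35.0998
dy/dx = 142/35.0998 = 4.0456

4.0456


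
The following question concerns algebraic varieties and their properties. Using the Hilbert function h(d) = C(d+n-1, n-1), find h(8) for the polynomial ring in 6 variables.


The Hilbert function for the polynomial ring in 6 variables is:
h(d) = C(d+n-1, n-1)
h(8) = C(8+6-1, 6-1) = C(13, 5)
= 13! / (5! * 8!)
= 1287

1287


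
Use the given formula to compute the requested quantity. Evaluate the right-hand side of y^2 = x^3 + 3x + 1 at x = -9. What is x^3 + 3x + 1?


Compute x^3 + 3x + 1 at x = -9:
x^3 = (-9)^3 = -729
3*x = 3*(-9) = -27
Sum: -729 - 27 + 1 = -755

-755


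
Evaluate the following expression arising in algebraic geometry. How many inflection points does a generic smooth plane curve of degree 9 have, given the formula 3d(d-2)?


For a general smooth plane curve C of degree d, the inflection points are
the intersection of C with its Hessian curve, which has degree 3(d-2).
By Bezout, the total intersection number is d * 3(d-2) = 9 * 21 = 189.
For a general curve every flex is ordinary, so each contributes
multiplicity 1 to C·Hess(C), and the number of distinct inflection
points is 3d(d-2).
Inflection points = 3*9*(9-2) = 3*9*7 = 189

189


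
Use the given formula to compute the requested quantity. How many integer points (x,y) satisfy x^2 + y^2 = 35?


Systematically check integer values of x where x^2 <= 35.
For each valid x, check if 35 - x^2 is a perfect square.
Total integer solutions found: 0

0


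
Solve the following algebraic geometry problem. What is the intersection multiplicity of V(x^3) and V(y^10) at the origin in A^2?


The intersection multiplicity of V(x^a) and V(y^b) at the origin is:
I(O; V(x^3), V(y^10)) = dim_k(k[x,y]/(x^3, y^10))
A basis for k[x,y]/(x^3, y^10) is the set of monomials x^i * y^j
where 0 <= i < 3 and 0 <= j < 10.
The number of such monomials is 3 * 10 = 30

30


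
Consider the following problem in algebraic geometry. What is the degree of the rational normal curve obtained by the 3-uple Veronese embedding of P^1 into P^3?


The rational normal curve in P^3 is the image of P^1 under the 3-uple Veronese.
A general hyperplane in P^3 pulls back to a degree-3 form on P^1, which has 3 zeros,
so the curve meets a general hyperplane in 3 points. Degree = 3.

3


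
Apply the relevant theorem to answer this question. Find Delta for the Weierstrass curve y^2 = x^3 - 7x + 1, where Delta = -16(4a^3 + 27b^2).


Compute each component:
4a^3 = 4*(-7)^3 = 4*(-343) = -1372
27b^2 = 27*1^2 = 27*1 = 27
4a^3 + 27b^2 = -1372 + 27 = -1345
Delta = -16*(-1345) = 21520

21520


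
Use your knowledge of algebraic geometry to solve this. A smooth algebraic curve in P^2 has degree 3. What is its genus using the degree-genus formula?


Using the genus formula for smooth plane curves:
g = (d-1)(d-2)/2
g = (3-1)(3-2)/2
g = 2*1/2
g = 2/2 = 1

1


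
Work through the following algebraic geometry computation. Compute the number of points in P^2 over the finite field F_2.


P^2(F_2) has (q^(n+1) - 1)/(q - 1) points.
= 2^2 + 2^1 + 2^0
= 4 + 2 + 1
= 7

7


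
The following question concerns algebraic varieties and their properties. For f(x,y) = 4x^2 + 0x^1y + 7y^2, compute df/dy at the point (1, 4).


df/dy = 0*x^1 + 2*7*y^1
At (1,4): 0*1^1 + 2*7*4^1
= 0 + 56
= 56

56


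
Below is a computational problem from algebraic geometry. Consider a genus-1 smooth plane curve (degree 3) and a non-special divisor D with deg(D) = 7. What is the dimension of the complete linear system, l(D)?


First, compute the genus of a smooth plane curve of degree 3:
g = (d-1)(d-2)/2 = (3-1)(3-2)/2 = 1
For a non-special divisor D (i.e., h^1(D) = 0), Riemann-Roch gives:
l(D) = deg(D) - g + 1
Since deg(D) = 7 >= 2g - 1 = 1, D is non-special.
l(D) = 7 - 1 + 1 = 7

7


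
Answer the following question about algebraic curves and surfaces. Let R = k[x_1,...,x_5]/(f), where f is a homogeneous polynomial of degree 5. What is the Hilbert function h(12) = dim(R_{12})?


For R = k[x_1,...,x_n]/(f) with f homogeneous of degree e:
The Hilbert series is (1 - t^e)/(1 - t)^n.
So h(d) = C(d+n-1, n-1) - C(d-e+n-1, n-1) for d >= e.
With n=5, e=5, d=12:
C(12+5-1, 5-1) = C(16, 4) = 1820
C(12-5+5-1, 5-1) = C(11, 4) = 330
h(12) = 1820 - 330 = 1490

1490


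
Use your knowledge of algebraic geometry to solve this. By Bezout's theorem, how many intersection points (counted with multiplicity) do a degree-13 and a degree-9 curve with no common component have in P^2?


Bezout's theorem states the intersection count equals the product of degrees.
Intersection count = 13 * 9 = 117

117


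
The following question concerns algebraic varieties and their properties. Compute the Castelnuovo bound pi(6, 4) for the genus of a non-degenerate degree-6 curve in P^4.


Castelnuovo's bound: write d - 1 = m(r-1) + epsilon with 0 <= epsilon < r-1.
d - 1 = 6 - 1 = 5
r - 1 = 4 - 1 = 3
5 = 1*3 + 2, so m = 1, epsilon = 2
pi(d, r) = m(m-1)(r-1)/2 + m*epsilon
= 1*0*3/2 + 1*2
= 0/2 + 2
= 0 + 2 = 2

2


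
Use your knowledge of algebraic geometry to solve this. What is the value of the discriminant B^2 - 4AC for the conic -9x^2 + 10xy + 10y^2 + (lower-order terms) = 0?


The discriminant of a conic Ax^2 + Bxy + Cy^2 + ... = 0 is B^2 - 4AC.
B^2 = 10^2 = 100
4AC = 4*(-9)*10 = -360
Discriminant = 100 + 360 = 460

460


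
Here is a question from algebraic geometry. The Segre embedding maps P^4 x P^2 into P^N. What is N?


The Segre embedding maps P^m x P^n into P^N via
all products of coordinates from each factor.
N = (m+1)(n+1) - 1
N = (4+1)(2+1) - 1
N = 5*3 - 1
N = 15 - 1 = 14

14


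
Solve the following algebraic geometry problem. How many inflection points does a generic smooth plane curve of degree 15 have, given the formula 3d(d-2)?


For a general smooth plane curve C of degree d, the inflection points are
the intersection of C with its Hessian curve, which has degree 3(d-2).
By Bezout, the total intersection number is d * 3(d-2) = 15 * 39 = 585.
For a general curve every flex is ordinary, so each contributes
multiplicity 1 to C·Hess(C), and the number of distinct inflection
points is 3d(d-2).
Inflection points = 3*15*(15-2) = 3*15*13 = 585

585


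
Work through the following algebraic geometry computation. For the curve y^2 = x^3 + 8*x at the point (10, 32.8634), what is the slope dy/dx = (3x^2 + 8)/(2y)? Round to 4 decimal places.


Using implicit differentiation of y^2 = x^3 + 8*x:
2y * dy/dx = 3x^2 + 8
dy/dx = (3x^2 + 8)/(2y)
Numerator: 3*10^2 + 8 = 308
Denominator: 2*32.8634 = 65.7268
dy/dx = 308/65.7268 = 4.6861

4.6861


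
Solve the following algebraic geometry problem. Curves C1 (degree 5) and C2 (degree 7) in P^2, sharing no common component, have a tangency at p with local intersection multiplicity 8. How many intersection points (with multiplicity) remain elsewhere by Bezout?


By Bezout's theorem, the total intersection number is d1 * d2.
Total = 5 * 7 = 35
Intersection multiplicity at p = 8
Remaining intersections = 35 - 8 = 27

27


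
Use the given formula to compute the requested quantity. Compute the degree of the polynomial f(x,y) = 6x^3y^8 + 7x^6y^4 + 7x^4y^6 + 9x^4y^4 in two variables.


Examine each term for its total degree (sum of exponents).
  Term '6x^3y^8' has total degree 3+8 = 11.
  Term '7x^6y^4' has total degree 6+4 = 10.
  Term '7x^4y^6' has total degree 4+6 = 10.
  Term '9x^4y^4' has total degree 4+4 = 8.
The maximum total degree among all terms is 11.

11


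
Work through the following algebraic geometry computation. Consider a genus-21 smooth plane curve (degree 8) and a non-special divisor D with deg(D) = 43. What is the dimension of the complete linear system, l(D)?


First, compute the genus of a smooth plane curve of degree 8:
g = (d-1)(d-2)/2 = (8-1)(8-2)/2 = 21
For a non-special divisor D (i.e., h^1(D) = 0), Riemann-Roch gives:
l(D) = deg(D) - g + 1
Since deg(D) = 43 >= 2g - 1 = 41, D is non-special.
l(D) = 43 - 21 + 1 = 23

23


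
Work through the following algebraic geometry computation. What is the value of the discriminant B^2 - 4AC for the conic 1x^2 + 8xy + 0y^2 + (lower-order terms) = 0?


The discriminant of a conic Ax^2 + Bxy + Cy^2 + ... = 0 is B^2 - 4AC.
B^2 = 8^2 = 64
4AC = 4*1*0 = 0
Discriminant = 64 + 0 = 64

64


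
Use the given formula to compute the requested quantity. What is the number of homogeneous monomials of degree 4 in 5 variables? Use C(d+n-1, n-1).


The number of degree-4 monomials in 5 variables is C(d+n-1, n-1).
= C(4+5-1, 5-1) = C(8, 4)
= 70

70


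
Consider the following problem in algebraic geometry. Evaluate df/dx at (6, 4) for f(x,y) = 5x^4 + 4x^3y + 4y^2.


df/dx = 4*5*x^3 + 3*4*x^2*y
At (6,4): 4*5*6^3 + 3*4*6^2*4
= 4320 + 1728
= 6048

6048


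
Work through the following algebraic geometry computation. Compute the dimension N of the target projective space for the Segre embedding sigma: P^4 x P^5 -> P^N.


The Segre embedding maps P^m x P^n into P^N via
all products of coordinates from each factor.
N = (m+1)(n+1) - 1
N = (4+1)(5+1) - 1
N = 5*6 - 1
N = 30 - 1 = 29

29


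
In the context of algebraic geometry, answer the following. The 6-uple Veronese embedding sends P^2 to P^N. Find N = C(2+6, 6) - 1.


The Veronese embedding v_d: P^n -> P^N maps each point to all
degree-d monomials in n+1 homogeneous coordinates.
N = C(n+d, d) - 1
N = C(2+6, 6) - 1
N = C(8, 6) - 1
C(8, 6) = 28
N = 28 - 1 = 27

27


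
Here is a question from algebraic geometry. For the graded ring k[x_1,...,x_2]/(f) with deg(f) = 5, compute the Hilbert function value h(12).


For R = k[x_1,...,x_n]/(f) with f homogeneous of degree e:
The Hilbert series is (1 - t^e)/(1 - t)^n.
So h(d) = C(d+n-1, n-1) - C(d-e+n-1, n-1) for d >= e.
With n=2, e=5, d=12:
C(12+2-1, 2-1) = C(13, 1) = 13
C(12-5+2-1, 2-1) = C(8, 1) = 8
h(12) = 13 - 8 = 5

5


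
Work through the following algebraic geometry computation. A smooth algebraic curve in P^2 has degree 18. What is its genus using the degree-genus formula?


Using the genus formula for smooth plane curves:
g = (d-1)(d-2)/2
g = (18-1)(18-2)/2
g = 17*16/2
g = 272/2 = 136

136


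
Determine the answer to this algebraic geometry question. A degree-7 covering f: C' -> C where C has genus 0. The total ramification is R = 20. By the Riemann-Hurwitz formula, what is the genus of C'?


Riemann-Hurwitz formula: 2g' - 2 = d(2g - 2) + R
Given: d = 7, g = 0, R = 20
2g' - 2 = 7*(2*0 - 2) + 20
2g' - 2 = 7*(-2) + 20
2g' - 2 = -14 + 20 = 6
2g' = 8
g' = 4

4


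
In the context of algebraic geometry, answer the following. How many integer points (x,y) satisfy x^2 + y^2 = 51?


Systematically check integer values of x where x^2 <= 51.
For each valid x, check if 51 - x^2 is a perfect square.
Total integer solutions found: 0

0


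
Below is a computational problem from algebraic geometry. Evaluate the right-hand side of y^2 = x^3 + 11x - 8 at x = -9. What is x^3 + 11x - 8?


Compute x^3 + 11x - 8 at x = -9:
x^3 = (-9)^3 = -729
11*x = 11*(-9) = -99
Sum: -729 - 99 - 8 = -836

-836


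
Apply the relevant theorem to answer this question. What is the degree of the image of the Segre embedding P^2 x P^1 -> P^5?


The degree of the Segre variety P^2 x P^1 is C(m+n, m).
= C(3, 2)
= 3

3


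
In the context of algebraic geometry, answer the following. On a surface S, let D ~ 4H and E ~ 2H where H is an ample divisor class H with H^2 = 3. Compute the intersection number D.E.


Using bilinearity of the intersection pairing on a surface S:
(aH).(bH) = ab * (H.H)
We have H^2 = 3.
D.E = (4H).(2H) = 4*2*3
= 8*3
= 24

24


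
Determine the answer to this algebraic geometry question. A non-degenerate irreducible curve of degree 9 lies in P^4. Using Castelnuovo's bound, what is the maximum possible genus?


Castelnuovo's bound: write d - 1 = m(r-1) + epsilon with 0 <= epsilon < r-1.
d - 1 = 9 - 1 = 8
r - 1 = 4 - 1 = 3
8 = 2*3 + 2, so m = 2, epsilon = 2
pi(d, r) = m(m-1)(r-1)/2 + m*epsilon
= 2*1*3/2 + 2*2
= 6/2 + 4
= 3 + 4 = 7

7


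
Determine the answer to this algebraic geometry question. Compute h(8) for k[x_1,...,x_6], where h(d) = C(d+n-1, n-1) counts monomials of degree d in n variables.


The Hilbert function for the polynomial ring in 6 variables is:
h(d) = C(d+n-1, n-1)
h(8) = C(8+6-1, 6-1) = C(13, 5)
= 13! / (5! * 8!)
= 1287

1287


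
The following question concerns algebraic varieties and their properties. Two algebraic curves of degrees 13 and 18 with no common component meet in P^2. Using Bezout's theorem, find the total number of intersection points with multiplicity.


Bezout's theorem states the intersection count equals the product of degrees.
Intersection count = 13 * 18 = 234

234


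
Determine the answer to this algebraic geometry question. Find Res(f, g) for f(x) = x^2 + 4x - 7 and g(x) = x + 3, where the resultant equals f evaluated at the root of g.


For Res(f, x - c), we evaluate f at x = c.
f(-3) = (-3)^2 + 4*(-3) - 7
= 9 - 12 - 7
= -3 - 7 = -10
Res(f, g) = -10

-10


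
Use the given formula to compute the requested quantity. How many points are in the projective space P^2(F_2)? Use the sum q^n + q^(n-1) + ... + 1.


P^2(F_2) has (q^(n+1) - 1)/(q - 1) points.
= 2^2 + 2^1 + 2^0
= 4 + 2 + 1
= 7

7


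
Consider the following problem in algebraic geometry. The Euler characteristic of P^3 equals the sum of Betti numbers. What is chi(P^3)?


The complex projective space P^3 has one cell in each even real dimension 0, 2, ..., 6.
The cohomology groups are H^{2k}(P^3) = Z for k = 0,...,3, and 0 otherwise.
Euler characteristic = sum of Betti numbers = 1 per even-dimensional cohomology group.
chi(P^3) = 3 + 1 = 4

4


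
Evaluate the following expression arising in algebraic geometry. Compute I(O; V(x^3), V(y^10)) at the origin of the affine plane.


The intersection multiplicity of V(x^a) and V(y^b) at the origin is:
I(O; V(x^3), V(y^10)) = dim_k(k[x,y]/(x^3, y^10))
A basis for k[x,y]/(x^3, y^10) is the set of monomials x^i * y^j
where 0 <= i < 3 and 0 <= j < 10.
The number of such monomials is 3 * 10 = 30

30


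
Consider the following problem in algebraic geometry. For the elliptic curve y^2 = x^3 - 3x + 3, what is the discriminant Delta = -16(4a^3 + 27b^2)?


Compute each component:
4a^3 = 4*(-3)^3 = 4*(-27) = -108
27b^2 = 27*3^2 = 27*9 = 243
4a^3 + 27b^2 = -108 + 243 = 135
Delta = -16*135 = -2160

-2160


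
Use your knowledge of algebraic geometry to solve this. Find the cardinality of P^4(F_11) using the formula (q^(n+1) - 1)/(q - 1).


P^4(F_11) has (q^(n+1) - 1)/(q - 1) points.
= 11^4 + 11^3 + 11^2 + 11^1 + 11^0
= 14641 + 1331 + 121 + 11 + 1
= 16105

16105


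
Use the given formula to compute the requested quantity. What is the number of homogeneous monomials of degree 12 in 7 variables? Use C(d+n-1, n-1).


The number of degree-12 monomials in 7 variables is C(d+n-1, n-1).
= C(12+7-1, 7-1) = C(18, 6)
= 18564

18564


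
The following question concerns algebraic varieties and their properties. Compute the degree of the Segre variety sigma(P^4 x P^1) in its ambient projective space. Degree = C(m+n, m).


The degree of the Segre variety P^4 x P^1 is C(m+n, m).
= C(5, 4)
= 5

5


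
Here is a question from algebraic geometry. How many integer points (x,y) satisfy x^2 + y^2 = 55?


Systematically check integer values of x where x^2 <= 55.
For each valid x, check if 55 - x^2 is a perfect square.
Total integer solutions found: 0

0


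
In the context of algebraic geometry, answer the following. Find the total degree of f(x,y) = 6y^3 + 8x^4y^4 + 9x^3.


Examine each term for its total degree (sum of exponents).
  Term '6y^3' has total degree 0+3 = 3.
  Term '8x^4y^4' has total degree 4+4 = 8.
  Term '9x^3' has total degree 3+0 = 3.
The maximum total degree among all terms is 8.

8


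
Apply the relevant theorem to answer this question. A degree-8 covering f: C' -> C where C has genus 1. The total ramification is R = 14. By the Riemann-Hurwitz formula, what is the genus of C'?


Riemann-Hurwitz formula: 2g' - 2 = d(2g - 2) + R
Given: d = 8, g = 1, R = 14
2g' - 2 = 8*(2*1 - 2) + 14
2g' - 2 = 8*0 + 14
2g' - 2 = 0 + 14 = 14
2g' = 16
g' = 8

8


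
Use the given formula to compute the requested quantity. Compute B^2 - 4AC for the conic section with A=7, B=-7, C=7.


The discriminant of a conic Ax^2 + Bxy + Cy^2 + ... = 0 is B^2 - 4AC.
B^2 = (-7)^2 = 49
4AC = 4*7*7 = 196
Discriminant = 49 - 196 = -147

-147


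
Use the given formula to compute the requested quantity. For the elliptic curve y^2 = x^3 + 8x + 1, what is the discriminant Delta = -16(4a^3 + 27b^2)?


Compute each component:
4a^3 = 4*8^3 = 4*512 = 2048
27b^2 = 27*1^2 = 27*1 = 27
4a^3 + 27b^2 = 2048 + 27 = 2075
Delta = -16*2075 = -33200

-33200


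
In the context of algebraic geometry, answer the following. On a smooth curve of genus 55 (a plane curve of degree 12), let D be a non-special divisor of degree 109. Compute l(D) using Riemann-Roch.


First, compute the genus of a smooth plane curve of degree 12:
g = (d-1)(d-2)/2 = (12-1)(12-2)/2 = 55
For a non-special divisor D (i.e., h^1(D) = 0), Riemann-Roch gives:
l(D) = deg(D) - g + 1
Since deg(D) = 109 >= 2g - 1 = 109, D is non-special.
l(D) = 109 - 55 + 1 = 55

55


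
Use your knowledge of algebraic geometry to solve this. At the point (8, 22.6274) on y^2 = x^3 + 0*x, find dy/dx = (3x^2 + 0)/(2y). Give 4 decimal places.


Using implicit differentiation of y^2 = x^3 + 0*x:
2y * dy/dx = 3x^2 + 0
dy/dx = (3x^2 + 0)/(2y)
Numerator: 3*8^2 + 0 = 192
Denominator: 2*22.6274 = 45.2548
dy/dx = 192/45.2548 = 4.2426

4.2426


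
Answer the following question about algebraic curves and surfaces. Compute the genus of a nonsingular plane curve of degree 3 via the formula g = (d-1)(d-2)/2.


Using the genus formula for smooth plane curves:
g = (d-1)(d-2)/2
g = (3-1)(3-2)/2
g = 2*1/2
g = 2/2 = 1

1


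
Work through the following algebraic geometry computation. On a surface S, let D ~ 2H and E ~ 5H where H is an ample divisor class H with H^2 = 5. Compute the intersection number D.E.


Using bilinearity of the intersection pairing on a surface S:
(aH).(bH) = ab * (H.H)
We have H^2 = 5.
D.E = (2H).(5H) = 2*5*5
= 10*5
= 50

50


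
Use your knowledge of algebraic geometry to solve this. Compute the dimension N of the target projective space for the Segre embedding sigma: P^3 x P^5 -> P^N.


The Segre embedding maps P^m x P^n into P^N via
all products of coordinates from each factor.
N = (m+1)(n+1) - 1
N = (3+1)(5+1) - 1
N = 4*6 - 1
N = 24 - 1 = 23

23


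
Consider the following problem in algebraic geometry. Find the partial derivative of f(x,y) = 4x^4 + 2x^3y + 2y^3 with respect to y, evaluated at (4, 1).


df/dy = 2*x^3 + 3*2*y^2
At (4,1): 2*4^3 + 3*2*1^2
= 128 + 6
= 134

134


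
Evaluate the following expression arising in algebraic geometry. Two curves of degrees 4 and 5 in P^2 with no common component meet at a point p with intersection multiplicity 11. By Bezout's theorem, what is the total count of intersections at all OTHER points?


By Bezout's theorem, the total intersection number is d1 * d2.
Total = 4 * 5 = 20
Intersection multiplicity at p = 11
Remaining intersections = 20 - 11 = 9

9


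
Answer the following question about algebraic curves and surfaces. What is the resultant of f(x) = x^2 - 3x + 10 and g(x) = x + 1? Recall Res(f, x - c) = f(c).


For Res(f, x - c), we evaluate f at x = c.
f(-1) = (-1)^2 - 3*(-1) + 10
= 1 + 3 + 10
= 4 + 10 = 14
Res(f, g) = 14

14


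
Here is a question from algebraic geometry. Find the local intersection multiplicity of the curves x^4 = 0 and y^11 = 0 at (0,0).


The intersection multiplicity of V(x^a) and V(y^b) at the origin is:
I(O; V(x^4), V(y^11)) = dim_k(k[x,y]/(x^4, y^11))
A basis for k[x,y]/(x^4, y^11) is the set of monomials x^i * y^j
where 0 <= i < 4 and 0 <= j < 11.
The number of such monomials is 4 * 11 = 44

44


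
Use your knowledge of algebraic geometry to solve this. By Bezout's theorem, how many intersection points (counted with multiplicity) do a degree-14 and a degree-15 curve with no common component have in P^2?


Bezout's theorem states the intersection count equals the product of degrees.
Intersection count = 14 * 15 = 210

210


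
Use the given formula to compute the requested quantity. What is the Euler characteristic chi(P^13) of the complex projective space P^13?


The complex projective space P^13 has one cell in each even real dimension 0, 2, ..., 26.
The cohomology groups are H^{2k}(P^13) = Z for k = 0,...,13, and 0 otherwise.
Euler characteristic = sum of Betti numbers = 1 per even-dimensional cohomology group.
chi(P^13) = 13 + 1 = 14

14


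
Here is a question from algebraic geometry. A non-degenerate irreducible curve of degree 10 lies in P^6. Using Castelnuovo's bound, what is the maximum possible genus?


Castelnuovo's bound: write d - 1 = m(r-1) + epsilon with 0 <= epsilon < r-1.
d - 1 = 10 - 1 = 9
r - 1 = 6 - 1 = 5
9 = 1*5 + 4, so m = 1, epsilon = 4
pi(d, r) = m(m-1)(r-1)/2 + m*epsilon
= 1*0*5/2 + 1*4
= 0/2 + 4
= 0 + 4 = 4

4


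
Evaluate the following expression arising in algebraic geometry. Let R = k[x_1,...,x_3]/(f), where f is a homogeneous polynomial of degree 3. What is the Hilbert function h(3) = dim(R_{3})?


For R = k[x_1,...,x_n]/(f) with f homogeneous of degree e:
The Hilbert series is (1 - t^e)/(1 - t)^n.
So h(d) = C(d+n-1, n-1) - C(d-e+n-1, n-1) for d >= e.
With n=3, e=3, d=3:
C(3+3-1, 3-1) = C(5, 2) = 10
C(3-3+3-1, 3-1) = C(2, 2) = 1
h(3) = 10 - 1 = 9

9


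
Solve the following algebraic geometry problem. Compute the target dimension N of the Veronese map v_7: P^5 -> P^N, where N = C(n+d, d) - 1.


The Veronese embedding v_d: P^n -> P^N maps each point to all
degree-d monomials in n+1 homogeneous coordinates.
N = C(n+d, d) - 1
N = C(5+7, 7) - 1
N = C(12, 7) - 1
C(12, 7) = 792
N = 792 - 1 = 791

791


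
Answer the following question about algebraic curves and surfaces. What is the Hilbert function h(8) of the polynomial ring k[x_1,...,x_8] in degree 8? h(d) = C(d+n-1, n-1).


The Hilbert function for the polynomial ring in 8 variables is:
h(d) = C(d+n-1, n-1)
h(8) = C(8+8-1, 8-1) = C(15, 7)
= 15! / (7! * 8!)
= 6435

6435


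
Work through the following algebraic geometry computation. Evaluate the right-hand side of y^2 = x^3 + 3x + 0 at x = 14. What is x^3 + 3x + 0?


Compute x^3 + 3x + 0 at x = 14:
x^3 = 14^3 = 2744
3*x = 3*14 = 42
Sum: 2744 + 42 + 0 = 2786

2786


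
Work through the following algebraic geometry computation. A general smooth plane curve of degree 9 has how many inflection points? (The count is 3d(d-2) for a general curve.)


For a general smooth plane curve C of degree d, the inflection points are
the intersection of C with its Hessian curve, which has degree 3(d-2).
By Bezout, the total intersection number is d * 3(d-2) = 9 * 21 = 189.
For a general curve every flex is ordinary, so each contributes
multiplicity 1 to C·Hess(C), and the number of distinct inflection
points is 3d(d-2).
Inflection points = 3*9*(9-2) = 3*9*7 = 189

189
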